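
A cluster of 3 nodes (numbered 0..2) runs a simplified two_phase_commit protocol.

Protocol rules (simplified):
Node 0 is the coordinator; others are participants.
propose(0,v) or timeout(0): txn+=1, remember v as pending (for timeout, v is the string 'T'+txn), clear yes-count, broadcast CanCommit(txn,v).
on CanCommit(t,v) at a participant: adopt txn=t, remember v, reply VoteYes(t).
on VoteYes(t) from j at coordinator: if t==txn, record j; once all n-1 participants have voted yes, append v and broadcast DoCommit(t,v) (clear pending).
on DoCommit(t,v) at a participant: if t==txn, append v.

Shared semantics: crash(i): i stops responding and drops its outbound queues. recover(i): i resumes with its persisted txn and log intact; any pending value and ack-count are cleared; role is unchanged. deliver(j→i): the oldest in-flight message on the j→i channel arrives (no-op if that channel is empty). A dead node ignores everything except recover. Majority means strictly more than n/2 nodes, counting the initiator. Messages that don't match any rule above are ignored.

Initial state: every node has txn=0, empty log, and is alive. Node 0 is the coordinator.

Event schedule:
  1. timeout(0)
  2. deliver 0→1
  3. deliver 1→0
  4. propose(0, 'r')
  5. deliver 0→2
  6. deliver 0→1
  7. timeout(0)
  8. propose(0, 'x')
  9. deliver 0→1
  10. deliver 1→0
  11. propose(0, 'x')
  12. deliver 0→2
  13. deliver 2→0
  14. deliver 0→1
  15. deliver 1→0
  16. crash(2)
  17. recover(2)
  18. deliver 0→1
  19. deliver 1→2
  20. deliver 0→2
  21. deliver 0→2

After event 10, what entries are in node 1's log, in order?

empty

1. timeout(0):  <0:coor t1 ->
2. deliver 0→1:  <1:part t1 ->
3. deliver 1→0:  nop
4. propose(0,'r'):  <0:coor t2 ->
5. deliver 0→2:  <2:part t1 ->
6. deliver 0→1:  <1:part t2 ->
7. timeout(0):  <0:coor t3 ->
8. propose(0,'x'):  <0:coor t4 ->
9. deliver 0→1:  <1:part t3 ->
10. deliver 1→0:  nop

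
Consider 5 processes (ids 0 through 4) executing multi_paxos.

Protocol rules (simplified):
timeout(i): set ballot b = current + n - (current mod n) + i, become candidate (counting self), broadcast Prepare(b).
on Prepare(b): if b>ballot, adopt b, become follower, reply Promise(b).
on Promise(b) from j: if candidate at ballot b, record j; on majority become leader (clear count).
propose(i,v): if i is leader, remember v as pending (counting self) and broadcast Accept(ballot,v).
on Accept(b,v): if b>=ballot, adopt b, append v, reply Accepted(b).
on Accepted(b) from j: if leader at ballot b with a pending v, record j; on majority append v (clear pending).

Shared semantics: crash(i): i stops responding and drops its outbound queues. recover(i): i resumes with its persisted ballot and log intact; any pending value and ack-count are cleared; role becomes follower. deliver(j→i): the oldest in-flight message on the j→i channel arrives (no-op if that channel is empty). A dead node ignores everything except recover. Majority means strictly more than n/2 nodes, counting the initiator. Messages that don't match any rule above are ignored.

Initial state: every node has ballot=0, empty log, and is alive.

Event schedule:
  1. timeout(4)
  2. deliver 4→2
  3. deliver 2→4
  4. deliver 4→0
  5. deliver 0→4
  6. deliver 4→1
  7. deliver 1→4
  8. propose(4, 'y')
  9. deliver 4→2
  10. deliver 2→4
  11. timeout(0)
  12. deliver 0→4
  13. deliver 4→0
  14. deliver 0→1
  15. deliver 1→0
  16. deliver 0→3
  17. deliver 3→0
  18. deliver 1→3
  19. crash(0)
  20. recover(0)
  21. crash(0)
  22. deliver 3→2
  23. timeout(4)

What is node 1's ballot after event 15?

step 1 timeout(4): 4={cand,b=9,log=-}
step 2 deliver 4→2: 2={foll,b=9,log=-}
step 3 deliver 2→4: —
step 4 deliver 4→0: 0={foll,b=9,log=-}
step 5 deliver 0→4: 4={lead,b=9,log=-}
step 6 deliver 4→1: 1={foll,b=9,log=-}
step 7 deliver 1→4: —
step 8 propose(4,'y'): —
step 9 deliver 4→2: 2={foll,b=9,log=y}
step 10 deliver 2→4: —
step 11 timeout(0): 0={cand,b=10,log=-}
step 12 deliver 0→4: 4={foll,b=10,log=-}
step 13 deliver 4→0: —
step 14 deliver 0→1: 1={foll,b=10,log=-}
step 15 deliver 1→0: —

10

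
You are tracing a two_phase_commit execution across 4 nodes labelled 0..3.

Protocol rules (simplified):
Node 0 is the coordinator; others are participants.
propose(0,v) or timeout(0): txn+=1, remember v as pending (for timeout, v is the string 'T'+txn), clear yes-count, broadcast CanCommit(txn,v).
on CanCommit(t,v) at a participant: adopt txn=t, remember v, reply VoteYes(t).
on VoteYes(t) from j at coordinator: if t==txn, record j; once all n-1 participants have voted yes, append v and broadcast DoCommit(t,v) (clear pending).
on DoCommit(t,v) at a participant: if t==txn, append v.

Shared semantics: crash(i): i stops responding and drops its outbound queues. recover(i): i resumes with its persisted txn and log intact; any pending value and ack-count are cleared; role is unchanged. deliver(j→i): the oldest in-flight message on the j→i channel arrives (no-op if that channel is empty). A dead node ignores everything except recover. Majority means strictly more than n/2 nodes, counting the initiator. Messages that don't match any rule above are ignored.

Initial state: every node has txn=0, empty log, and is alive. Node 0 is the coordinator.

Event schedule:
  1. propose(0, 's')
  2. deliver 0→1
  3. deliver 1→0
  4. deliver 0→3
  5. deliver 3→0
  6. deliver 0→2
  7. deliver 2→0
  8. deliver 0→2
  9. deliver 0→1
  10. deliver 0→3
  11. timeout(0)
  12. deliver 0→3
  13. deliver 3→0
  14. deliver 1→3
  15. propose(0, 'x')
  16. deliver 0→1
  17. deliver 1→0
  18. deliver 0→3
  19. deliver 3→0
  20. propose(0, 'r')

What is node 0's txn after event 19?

step 1 propose(0,'s'): 0={coor,t=1,log=-}
step 2 deliver 0→1: 1={part,t=1,log=-}
step 3 deliver 1→0: —
step 4 deliver 0→3: 3={part,t=1,log=-}
step 5 deliver 3→0: —
step 6 deliver 0→2: 2={part,t=1,log=-}
step 7 deliver 2→0: 0={coor,t=1,log=s}
step 8 deliver 0→2: 2={part,t=1,log=s}
step 9 deliver 0→1: 1={part,t=1,log=s}
step 10 deliver 0→3: 3={part,t=1,log=s}
step 11 timeout(0): 0={coor,t=2,log=s}
step 12 deliver 0→3: 3={part,t=2,log=s}
step 13 deliver 3→0: —
step 14 deliver 1→3: —
step 15 propose(0,'x'): 0={coor,t=3,log=s}
step 16 deliver 0→1: 1={part,t=2,log=s}
step 17 deliver 1→0: —
step 18 deliver 0→3: 3={part,t=3,log=s}
step 19 deliver 3→0: —

3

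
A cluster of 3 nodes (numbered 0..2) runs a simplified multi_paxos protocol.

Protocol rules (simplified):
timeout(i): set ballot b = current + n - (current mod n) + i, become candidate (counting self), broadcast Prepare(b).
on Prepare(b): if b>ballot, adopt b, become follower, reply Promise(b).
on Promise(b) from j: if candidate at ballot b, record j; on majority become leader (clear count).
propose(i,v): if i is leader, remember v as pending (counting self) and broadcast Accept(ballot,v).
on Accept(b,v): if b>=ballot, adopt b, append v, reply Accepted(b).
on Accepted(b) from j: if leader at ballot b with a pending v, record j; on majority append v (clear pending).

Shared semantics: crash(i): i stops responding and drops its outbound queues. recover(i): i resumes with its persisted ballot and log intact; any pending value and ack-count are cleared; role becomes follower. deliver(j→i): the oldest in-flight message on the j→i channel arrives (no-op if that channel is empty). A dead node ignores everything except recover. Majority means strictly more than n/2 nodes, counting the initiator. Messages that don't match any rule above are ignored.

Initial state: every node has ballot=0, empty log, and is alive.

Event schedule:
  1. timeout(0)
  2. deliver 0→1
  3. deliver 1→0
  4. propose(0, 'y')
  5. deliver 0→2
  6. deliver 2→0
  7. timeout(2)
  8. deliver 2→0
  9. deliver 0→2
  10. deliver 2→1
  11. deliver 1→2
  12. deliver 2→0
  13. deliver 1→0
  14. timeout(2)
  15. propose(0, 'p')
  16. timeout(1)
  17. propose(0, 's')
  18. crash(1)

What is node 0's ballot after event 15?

8

e1 timeout(0): 0[cand,b=3,-]
e2 deliver 0→1: 1[foll,b=3,-]
e3 deliver 1→0: 0[lead,b=3,-]
e4 propose(0,'y'): ·
e5 deliver 0→2: 2[foll,b=3,-]
e6 deliver 2→0: ·
e7 timeout(2): 2[cand,b=8,-]
e8 deliver 2→0: 0[foll,b=8,-]
e9 deliver 0→2: ·
e10 deliver 2→1: 1[foll,b=8,-]
e11 deliver 1→2: 2[lead,b=8,-]
e12 deliver 2→0: ·
e13 deliver 1→0: ·
e14 timeout(2): 2[cand,b=11,-]
e15 propose(0,'p'): ·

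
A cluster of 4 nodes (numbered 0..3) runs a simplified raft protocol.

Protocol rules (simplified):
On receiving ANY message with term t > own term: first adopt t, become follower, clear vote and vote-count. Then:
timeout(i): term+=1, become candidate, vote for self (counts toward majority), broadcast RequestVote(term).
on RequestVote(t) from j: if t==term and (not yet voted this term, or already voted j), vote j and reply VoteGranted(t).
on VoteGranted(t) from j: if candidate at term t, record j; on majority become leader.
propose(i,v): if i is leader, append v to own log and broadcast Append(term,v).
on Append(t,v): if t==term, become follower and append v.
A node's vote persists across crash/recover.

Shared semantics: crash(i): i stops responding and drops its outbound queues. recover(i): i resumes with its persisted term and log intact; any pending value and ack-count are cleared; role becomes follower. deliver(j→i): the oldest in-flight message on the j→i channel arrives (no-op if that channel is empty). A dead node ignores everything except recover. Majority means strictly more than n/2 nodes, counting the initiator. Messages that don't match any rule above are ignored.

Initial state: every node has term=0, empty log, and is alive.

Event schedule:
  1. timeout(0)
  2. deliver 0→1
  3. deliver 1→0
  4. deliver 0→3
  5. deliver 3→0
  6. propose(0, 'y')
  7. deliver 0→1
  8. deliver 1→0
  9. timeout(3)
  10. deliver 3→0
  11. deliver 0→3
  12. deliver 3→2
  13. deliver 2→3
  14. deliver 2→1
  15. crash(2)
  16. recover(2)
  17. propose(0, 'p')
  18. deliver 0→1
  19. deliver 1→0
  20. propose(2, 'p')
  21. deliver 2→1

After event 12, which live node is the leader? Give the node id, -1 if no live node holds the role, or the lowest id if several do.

-1

e1 timeout(0): 0[cand,t=1,-]
e2 deliver 0→1: 1[foll,t=1,-]
e3 deliver 1→0: ·
e4 deliver 0→3: 3[foll,t=1,-]
e5 deliver 3→0: 0[lead,t=1,-]
e6 propose(0,'y'): 0[lead,t=1,y]
e7 deliver 0→1: 1[foll,t=1,y]
e8 deliver 1→0: ·
e9 timeout(3): 3[cand,t=2,-]
e10 deliver 3→0: 0[foll,t=2,y]
e11 deliver 0→3: ·
e12 deliver 3→2: 2[foll,t=2,-]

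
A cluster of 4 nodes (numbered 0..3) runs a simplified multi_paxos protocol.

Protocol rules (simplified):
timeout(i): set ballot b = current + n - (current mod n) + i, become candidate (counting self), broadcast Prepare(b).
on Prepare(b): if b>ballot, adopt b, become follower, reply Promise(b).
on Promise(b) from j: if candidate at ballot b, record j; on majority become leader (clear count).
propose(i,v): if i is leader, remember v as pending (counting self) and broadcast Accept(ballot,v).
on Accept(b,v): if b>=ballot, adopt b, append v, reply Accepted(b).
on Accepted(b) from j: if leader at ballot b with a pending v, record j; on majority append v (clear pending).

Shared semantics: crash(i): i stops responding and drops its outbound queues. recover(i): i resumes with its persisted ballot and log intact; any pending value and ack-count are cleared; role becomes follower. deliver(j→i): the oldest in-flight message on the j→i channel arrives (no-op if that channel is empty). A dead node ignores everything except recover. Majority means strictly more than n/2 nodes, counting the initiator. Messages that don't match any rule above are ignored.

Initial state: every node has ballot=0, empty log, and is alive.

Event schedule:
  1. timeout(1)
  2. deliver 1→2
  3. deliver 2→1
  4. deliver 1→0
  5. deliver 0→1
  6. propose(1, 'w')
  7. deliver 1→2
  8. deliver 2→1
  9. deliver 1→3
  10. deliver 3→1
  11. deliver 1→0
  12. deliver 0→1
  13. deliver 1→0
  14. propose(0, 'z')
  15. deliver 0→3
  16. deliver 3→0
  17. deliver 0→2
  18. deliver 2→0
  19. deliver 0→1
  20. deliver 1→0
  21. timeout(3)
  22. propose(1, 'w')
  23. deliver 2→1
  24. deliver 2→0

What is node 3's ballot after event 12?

5

[1] timeout(1) → N1(cand b5 [-])
[2] deliver 1→2 → N2(foll b5 [-])
[3] deliver 2→1 → ∅
[4] deliver 1→0 → N0(foll b5 [-])
[5] deliver 0→1 → N1(lead b5 [-])
[6] propose(1,'w') → ∅
[7] deliver 1→2 → N2(foll b5 [w])
[8] deliver 2→1 → ∅
[9] deliver 1→3 → N3(foll b5 [-])
[10] deliver 3→1 → ∅
[11] deliver 1→0 → N0(foll b5 [w])
[12] deliver 0→1 → N1(lead b5 [w])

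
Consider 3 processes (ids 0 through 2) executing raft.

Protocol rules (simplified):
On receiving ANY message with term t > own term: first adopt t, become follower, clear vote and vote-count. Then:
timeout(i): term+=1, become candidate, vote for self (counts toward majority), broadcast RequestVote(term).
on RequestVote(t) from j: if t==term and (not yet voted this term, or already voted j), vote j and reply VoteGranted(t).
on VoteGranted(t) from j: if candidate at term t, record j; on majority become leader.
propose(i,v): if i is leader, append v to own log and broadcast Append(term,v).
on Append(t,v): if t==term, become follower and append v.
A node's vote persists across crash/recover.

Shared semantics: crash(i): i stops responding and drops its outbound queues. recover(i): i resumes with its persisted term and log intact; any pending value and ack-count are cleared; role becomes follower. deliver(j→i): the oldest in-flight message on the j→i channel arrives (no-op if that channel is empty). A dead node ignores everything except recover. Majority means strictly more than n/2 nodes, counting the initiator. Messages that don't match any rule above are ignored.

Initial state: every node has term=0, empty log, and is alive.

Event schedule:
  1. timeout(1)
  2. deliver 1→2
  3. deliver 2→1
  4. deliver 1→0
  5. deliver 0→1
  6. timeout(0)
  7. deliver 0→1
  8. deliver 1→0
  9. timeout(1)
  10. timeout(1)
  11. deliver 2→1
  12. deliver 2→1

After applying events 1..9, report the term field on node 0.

after 1 — timeout(1): n1:cand/t1/[-]
after 2 — deliver 1→2: n2:foll/t1/[-]
after 3 — deliver 2→1: n1:lead/t1/[-]
after 4 — deliver 1→0: n0:foll/t1/[-]
after 5 — deliver 0→1: ·
after 6 — timeout(0): n0:cand/t2/[-]
after 7 — deliver 0→1: n1:foll/t2/[-]
after 8 — deliver 1→0: n0:lead/t2/[-]
after 9 — timeout(1): n1:cand/t3/[-]

2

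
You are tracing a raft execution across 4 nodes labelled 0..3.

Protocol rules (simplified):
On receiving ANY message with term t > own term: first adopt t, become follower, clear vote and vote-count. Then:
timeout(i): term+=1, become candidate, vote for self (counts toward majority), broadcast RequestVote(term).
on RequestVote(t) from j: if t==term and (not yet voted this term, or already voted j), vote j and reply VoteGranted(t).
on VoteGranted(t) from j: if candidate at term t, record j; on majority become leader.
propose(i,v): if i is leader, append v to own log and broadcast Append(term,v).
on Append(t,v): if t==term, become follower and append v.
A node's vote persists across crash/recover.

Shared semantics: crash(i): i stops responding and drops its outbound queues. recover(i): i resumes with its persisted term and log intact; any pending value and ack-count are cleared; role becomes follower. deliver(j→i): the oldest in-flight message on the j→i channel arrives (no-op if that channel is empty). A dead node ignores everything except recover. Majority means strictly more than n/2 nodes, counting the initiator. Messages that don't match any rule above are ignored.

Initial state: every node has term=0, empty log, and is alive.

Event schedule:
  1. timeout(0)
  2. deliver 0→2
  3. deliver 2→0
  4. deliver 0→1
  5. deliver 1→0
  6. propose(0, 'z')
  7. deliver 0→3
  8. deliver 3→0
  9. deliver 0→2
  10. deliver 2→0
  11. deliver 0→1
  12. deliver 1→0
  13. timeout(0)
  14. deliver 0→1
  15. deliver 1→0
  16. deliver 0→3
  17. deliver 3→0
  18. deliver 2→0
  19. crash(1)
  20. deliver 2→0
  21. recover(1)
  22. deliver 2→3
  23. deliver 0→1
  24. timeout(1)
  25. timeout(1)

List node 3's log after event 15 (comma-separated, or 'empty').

step 1 timeout(0): 0={cand,t=1,log=-}
step 2 deliver 0→2: 2={foll,t=1,log=-}
step 3 deliver 2→0: —
step 4 deliver 0→1: 1={foll,t=1,log=-}
step 5 deliver 1→0: 0={lead,t=1,log=-}
step 6 propose(0,'z'): 0={lead,t=1,log=z}
step 7 deliver 0→3: 3={foll,t=1,log=-}
step 8 deliver 3→0: —
step 9 deliver 0→2: 2={foll,t=1,log=z}
step 10 deliver 2→0: —
step 11 deliver 0→1: 1={foll,t=1,log=z}
step 12 deliver 1→0: —
step 13 timeout(0): 0={cand,t=2,log=z}
step 14 deliver 0→1: 1={foll,t=2,log=z}
step 15 deliver 1→0: —

empty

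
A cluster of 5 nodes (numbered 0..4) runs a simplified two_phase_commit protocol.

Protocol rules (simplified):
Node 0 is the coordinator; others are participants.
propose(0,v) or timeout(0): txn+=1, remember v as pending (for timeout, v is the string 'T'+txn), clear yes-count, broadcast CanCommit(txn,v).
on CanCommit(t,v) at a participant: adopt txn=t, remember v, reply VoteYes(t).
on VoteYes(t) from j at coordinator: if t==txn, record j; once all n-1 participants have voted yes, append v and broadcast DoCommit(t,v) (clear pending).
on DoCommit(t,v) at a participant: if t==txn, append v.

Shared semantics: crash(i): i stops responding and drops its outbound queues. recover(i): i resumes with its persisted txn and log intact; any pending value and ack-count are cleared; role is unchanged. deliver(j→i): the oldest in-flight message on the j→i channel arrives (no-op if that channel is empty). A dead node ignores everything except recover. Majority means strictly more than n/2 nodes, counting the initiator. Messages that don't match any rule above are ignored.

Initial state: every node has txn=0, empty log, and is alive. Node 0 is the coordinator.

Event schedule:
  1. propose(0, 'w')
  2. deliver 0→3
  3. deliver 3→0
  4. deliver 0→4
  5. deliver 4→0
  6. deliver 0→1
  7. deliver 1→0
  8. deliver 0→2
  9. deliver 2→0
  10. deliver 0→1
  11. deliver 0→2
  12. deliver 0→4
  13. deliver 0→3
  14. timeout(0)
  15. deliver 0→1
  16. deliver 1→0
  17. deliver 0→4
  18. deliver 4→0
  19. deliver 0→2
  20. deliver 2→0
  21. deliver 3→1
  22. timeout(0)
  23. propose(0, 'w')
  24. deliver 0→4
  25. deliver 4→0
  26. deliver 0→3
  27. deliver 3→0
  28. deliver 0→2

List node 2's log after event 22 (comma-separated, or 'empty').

w

step 1 propose(0,'w'): 0={coor,t=1,log=-}
step 2 deliver 0→3: 3={part,t=1,log=-}
step 3 deliver 3→0: —
step 4 deliver 0→4: 4={part,t=1,log=-}
step 5 deliver 4→0: —
step 6 deliver 0→1: 1={part,t=1,log=-}
step 7 deliver 1→0: —
step 8 deliver 0→2: 2={part,t=1,log=-}
step 9 deliver 2→0: 0={coor,t=1,log=w}
step 10 deliver 0→1: 1={part,t=1,log=w}
step 11 deliver 0→2: 2={part,t=1,log=w}
step 12 deliver 0→4: 4={part,t=1,log=w}
step 13 deliver 0→3: 3={part,t=1,log=w}
step 14 timeout(0): 0={coor,t=2,log=w}
step 15 deliver 0→1: 1={part,t=2,log=w}
step 16 deliver 1→0: —
step 17 deliver 0→4: 4={part,t=2,log=w}
step 18 deliver 4→0: —
step 19 deliver 0→2: 2={part,t=2,log=w}
step 20 deliver 2→0: —
step 21 deliver 3→1: —
step 22 timeout(0): 0={coor,t=3,log=w}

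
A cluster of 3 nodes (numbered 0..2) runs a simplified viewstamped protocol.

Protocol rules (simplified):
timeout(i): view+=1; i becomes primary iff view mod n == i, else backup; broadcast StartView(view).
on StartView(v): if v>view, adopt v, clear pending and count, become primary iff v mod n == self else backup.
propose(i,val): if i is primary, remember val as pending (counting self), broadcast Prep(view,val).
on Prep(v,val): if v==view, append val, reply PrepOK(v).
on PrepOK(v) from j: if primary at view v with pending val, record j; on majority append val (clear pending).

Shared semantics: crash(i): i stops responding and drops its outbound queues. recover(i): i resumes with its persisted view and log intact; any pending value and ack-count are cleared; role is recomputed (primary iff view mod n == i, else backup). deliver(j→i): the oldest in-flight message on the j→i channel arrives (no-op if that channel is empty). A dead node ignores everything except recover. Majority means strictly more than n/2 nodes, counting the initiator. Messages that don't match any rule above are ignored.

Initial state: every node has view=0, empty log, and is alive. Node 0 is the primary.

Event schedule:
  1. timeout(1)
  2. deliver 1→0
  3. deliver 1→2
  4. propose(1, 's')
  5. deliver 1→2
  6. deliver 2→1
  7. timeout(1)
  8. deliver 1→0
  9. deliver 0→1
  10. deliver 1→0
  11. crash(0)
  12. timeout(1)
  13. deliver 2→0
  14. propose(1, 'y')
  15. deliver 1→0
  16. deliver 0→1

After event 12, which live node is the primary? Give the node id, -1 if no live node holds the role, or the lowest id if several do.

-1

[1] timeout(1) → N1(prim v1 [-])
[2] deliver 1→0 → N0(back v1 [-])
[3] deliver 1→2 → N2(back v1 [-])
[4] propose(1,'s') → ∅
[5] deliver 1→2 → N2(back v1 [s])
[6] deliver 2→1 → N1(prim v1 [s])
[7] timeout(1) → N1(back v2 [s])
[8] deliver 1→0 → N0(back v1 [s])
[9] deliver 0→1 → ∅
[10] deliver 1→0 → N0(back v2 [s])
[11] crash(0) → N0(✗back v2 [s])
[12] timeout(1) → N1(back v3 [s])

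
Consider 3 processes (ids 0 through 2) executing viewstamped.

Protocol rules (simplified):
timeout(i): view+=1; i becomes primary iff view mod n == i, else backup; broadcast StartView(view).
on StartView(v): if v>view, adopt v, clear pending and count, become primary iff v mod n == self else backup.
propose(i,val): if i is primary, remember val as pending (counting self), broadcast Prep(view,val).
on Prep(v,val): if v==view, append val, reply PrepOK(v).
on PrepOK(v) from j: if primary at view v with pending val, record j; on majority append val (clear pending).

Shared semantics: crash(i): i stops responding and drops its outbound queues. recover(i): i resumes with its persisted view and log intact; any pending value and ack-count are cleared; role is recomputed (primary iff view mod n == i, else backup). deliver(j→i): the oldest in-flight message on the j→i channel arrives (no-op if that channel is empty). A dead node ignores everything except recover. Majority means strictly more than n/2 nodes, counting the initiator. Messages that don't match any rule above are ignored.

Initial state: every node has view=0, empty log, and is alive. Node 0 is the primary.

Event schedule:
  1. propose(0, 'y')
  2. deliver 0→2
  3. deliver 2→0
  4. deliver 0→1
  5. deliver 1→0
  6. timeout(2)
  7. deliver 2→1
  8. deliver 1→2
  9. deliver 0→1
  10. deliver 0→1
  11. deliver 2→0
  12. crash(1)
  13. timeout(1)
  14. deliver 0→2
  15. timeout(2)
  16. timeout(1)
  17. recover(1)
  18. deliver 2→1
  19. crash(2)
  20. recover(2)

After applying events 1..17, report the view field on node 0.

e1 propose(0,'y'): ·
e2 deliver 0→2: 2[back,v=0,y]
e3 deliver 2→0: 0[prim,v=0,y]
e4 deliver 0→1: 1[back,v=0,y]
e5 deliver 1→0: ·
e6 timeout(2): 2[back,v=1,y]
e7 deliver 2→1: 1[prim,v=1,y]
e8 deliver 1→2: ·
e9 deliver 0→1: ·
e10 deliver 0→1: ·
e11 deliver 2→0: 0[back,v=1,y]
e12 crash(1): 1[✗prim,v=1,y]
e13 timeout(1): ·
e14 deliver 0→2: ·
e15 timeout(2): 2[prim,v=2,y]
e16 timeout(1): ·
e17 recover(1): 1[prim,v=1,y]

1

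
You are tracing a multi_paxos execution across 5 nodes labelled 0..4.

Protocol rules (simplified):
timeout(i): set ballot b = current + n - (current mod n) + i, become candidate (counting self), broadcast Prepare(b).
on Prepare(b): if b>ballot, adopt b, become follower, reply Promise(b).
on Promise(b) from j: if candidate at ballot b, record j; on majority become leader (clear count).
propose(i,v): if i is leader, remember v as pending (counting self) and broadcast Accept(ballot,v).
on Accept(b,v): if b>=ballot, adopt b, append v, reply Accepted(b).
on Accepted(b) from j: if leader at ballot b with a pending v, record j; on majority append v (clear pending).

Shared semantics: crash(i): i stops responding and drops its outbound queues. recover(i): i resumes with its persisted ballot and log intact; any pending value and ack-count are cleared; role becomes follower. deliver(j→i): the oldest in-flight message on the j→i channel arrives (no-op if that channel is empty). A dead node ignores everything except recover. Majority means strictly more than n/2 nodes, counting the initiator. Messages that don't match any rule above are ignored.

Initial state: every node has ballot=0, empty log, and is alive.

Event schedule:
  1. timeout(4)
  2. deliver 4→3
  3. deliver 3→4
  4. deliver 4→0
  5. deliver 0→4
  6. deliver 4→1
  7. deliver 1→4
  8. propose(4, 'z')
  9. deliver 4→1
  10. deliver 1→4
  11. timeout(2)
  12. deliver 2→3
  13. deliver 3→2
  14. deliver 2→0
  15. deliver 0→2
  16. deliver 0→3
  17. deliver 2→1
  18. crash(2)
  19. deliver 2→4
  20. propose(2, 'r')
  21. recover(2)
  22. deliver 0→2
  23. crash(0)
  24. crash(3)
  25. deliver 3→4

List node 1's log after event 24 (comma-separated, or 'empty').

z

step 1 timeout(4): 4={cand,b=9,log=-}
step 2 deliver 4→3: 3={foll,b=9,log=-}
step 3 deliver 3→4: —
step 4 deliver 4→0: 0={foll,b=9,log=-}
step 5 deliver 0→4: 4={lead,b=9,log=-}
step 6 deliver 4→1: 1={foll,b=9,log=-}
step 7 deliver 1→4: —
step 8 propose(4,'z'): —
step 9 deliver 4→1: 1={foll,b=9,log=z}
step 10 deliver 1→4: —
step 11 timeout(2): 2={cand,b=7,log=-}
step 12 deliver 2→3: —
step 13 deliver 3→2: —
step 14 deliver 2→0: —
step 15 deliver 0→2: —
step 16 deliver 0→3: —
step 17 deliver 2→1: —
step 18 crash(2): 2={✗cand,b=7,log=-}
step 19 deliver 2→4: —
step 20 propose(2,'r'): —
step 21 recover(2): 2={foll,b=7,log=-}
step 22 deliver 0→2: —
step 23 crash(0): 0={✗foll,b=9,log=-}
step 24 crash(3): 3={✗foll,b=9,log=-}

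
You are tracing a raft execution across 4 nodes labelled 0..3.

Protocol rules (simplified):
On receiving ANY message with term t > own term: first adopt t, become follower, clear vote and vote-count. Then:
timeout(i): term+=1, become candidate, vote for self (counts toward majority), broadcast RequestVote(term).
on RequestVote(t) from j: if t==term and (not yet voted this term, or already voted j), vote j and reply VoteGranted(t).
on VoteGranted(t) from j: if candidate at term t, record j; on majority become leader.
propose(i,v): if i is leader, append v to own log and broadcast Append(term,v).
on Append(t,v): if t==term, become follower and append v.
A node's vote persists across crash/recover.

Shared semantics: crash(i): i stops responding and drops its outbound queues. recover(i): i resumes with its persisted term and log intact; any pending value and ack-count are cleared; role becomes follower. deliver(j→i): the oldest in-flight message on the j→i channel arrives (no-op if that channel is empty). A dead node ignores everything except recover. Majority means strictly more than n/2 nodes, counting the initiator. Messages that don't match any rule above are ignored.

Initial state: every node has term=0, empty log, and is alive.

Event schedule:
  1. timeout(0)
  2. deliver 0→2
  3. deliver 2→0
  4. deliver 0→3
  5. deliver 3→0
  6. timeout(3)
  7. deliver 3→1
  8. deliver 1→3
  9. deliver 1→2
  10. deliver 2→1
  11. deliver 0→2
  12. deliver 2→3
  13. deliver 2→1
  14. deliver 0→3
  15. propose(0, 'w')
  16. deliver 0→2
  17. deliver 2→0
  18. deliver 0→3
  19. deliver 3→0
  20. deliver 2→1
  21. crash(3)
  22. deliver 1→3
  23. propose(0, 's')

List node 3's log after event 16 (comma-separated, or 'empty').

empty

e1 timeout(0): 0[cand,t=1,-]
e2 deliver 0→2: 2[foll,t=1,-]
e3 deliver 2→0: ·
e4 deliver 0→3: 3[foll,t=1,-]
e5 deliver 3→0: 0[lead,t=1,-]
e6 timeout(3): 3[cand,t=2,-]
e7 deliver 3→1: 1[foll,t=2,-]
e8 deliver 1→3: ·
e9 deliver 1→2: ·
e10 deliver 2→1: ·
e11 deliver 0→2: ·
e12 deliver 2→3: ·
e13 deliver 2→1: ·
e14 deliver 0→3: ·
e15 propose(0,'w'): 0[lead,t=1,w]
e16 deliver 0→2: 2[foll,t=1,w]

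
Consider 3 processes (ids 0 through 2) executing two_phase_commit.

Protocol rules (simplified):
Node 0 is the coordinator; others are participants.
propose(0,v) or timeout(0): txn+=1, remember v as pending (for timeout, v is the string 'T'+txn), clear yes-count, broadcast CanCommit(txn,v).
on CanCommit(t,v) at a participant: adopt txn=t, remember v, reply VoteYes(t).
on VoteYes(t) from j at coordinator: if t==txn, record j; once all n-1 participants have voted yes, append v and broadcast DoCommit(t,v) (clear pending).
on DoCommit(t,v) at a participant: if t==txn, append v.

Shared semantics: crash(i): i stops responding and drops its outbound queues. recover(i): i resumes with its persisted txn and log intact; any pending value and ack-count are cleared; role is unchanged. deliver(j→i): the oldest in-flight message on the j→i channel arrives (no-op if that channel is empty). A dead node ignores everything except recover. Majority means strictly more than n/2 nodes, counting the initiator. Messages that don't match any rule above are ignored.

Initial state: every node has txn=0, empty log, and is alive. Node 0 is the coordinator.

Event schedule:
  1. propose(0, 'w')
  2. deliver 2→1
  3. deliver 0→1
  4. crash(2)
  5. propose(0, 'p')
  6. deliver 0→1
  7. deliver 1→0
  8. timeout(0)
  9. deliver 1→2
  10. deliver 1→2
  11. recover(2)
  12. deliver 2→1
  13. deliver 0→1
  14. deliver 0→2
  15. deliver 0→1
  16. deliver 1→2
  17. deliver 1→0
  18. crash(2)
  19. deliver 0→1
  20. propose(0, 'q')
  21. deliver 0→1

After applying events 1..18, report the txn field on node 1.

[1] propose(0,'w') → N0(coor t1 [-])
[2] deliver 2→1 → ∅
[3] deliver 0→1 → N1(part t1 [-])
[4] crash(2) → N2(✗part t0 [-])
[5] propose(0,'p') → N0(coor t2 [-])
[6] deliver 0→1 → N1(part t2 [-])
[7] deliver 1→0 → ∅
[8] timeout(0) → N0(coor t3 [-])
[9] deliver 1→2 → ∅
[10] deliver 1→2 → ∅
[11] recover(2) → N2(part t0 [-])
[12] deliver 2→1 → ∅
[13] deliver 0→1 → N1(part t3 [-])
[14] deliver 0→2 → N2(part t1 [-])
[15] deliver 0→1 → ∅
[16] deliver 1→2 → ∅
[17] deliver 1→0 → ∅
[18] crash(2) → N2(✗part t1 [-])

3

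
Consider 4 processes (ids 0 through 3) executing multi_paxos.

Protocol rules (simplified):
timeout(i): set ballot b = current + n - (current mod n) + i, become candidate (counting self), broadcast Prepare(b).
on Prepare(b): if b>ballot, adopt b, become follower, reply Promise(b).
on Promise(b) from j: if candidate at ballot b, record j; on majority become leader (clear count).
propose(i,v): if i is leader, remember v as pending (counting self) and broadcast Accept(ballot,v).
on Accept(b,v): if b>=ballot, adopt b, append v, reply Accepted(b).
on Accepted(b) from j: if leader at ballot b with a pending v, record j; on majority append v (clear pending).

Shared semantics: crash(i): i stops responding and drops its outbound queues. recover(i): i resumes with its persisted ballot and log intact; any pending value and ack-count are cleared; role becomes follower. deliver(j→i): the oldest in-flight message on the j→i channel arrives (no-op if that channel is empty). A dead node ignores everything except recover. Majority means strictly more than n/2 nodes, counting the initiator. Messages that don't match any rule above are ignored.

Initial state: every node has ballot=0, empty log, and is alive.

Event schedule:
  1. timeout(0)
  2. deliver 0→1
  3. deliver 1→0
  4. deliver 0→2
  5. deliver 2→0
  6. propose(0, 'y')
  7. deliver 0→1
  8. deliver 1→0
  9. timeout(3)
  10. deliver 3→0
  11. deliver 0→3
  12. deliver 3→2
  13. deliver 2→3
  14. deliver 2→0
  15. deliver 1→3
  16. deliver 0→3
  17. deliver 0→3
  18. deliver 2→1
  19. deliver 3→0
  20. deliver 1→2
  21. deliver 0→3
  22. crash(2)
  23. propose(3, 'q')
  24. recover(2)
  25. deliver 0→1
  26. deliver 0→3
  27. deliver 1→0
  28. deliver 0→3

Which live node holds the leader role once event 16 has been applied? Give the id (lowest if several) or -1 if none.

1. timeout(0):  <0:cand b4 ->
2. deliver 0→1:  <1:foll b4 ->
3. deliver 1→0:  nop
4. deliver 0→2:  <2:foll b4 ->
5. deliver 2→0:  <0:lead b4 ->
6. propose(0,'y'):  nop
7. deliver 0→1:  <1:foll b4 y>
8. deliver 1→0:  nop
9. timeout(3):  <3:cand b7 ->
10. deliver 3→0:  <0:foll b7 ->
11. deliver 0→3:  nop
12. deliver 3→2:  <2:foll b7 ->
13. deliver 2→3:  nop
14. deliver 2→0:  nop
15. deliver 1→3:  nop
16. deliver 0→3:  nop

-1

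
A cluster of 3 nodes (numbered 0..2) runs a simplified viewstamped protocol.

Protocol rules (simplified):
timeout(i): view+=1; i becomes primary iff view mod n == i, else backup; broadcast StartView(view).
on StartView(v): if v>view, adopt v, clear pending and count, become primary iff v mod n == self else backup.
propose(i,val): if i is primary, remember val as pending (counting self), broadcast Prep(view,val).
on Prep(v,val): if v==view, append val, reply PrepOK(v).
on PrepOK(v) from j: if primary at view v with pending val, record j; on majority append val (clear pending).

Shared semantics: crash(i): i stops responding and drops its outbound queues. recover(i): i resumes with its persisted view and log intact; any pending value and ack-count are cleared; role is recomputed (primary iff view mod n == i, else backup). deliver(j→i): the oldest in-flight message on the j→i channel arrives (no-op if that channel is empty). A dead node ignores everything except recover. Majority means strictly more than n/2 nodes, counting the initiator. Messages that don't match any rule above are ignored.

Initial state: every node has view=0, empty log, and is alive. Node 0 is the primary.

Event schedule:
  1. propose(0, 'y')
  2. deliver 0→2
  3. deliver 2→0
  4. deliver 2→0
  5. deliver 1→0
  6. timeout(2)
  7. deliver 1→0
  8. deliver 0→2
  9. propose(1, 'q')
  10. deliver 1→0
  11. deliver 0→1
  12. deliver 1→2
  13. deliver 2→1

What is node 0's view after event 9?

step 1 propose(0,'y'): —
step 2 deliver 0→2: 2={back,v=0,log=y}
step 3 deliver 2→0: 0={prim,v=0,log=y}
step 4 deliver 2→0: —
step 5 deliver 1→0: —
step 6 timeout(2): 2={back,v=1,log=y}
step 7 deliver 1→0: —
step 8 deliver 0→2: —
step 9 propose(1,'q'): —

0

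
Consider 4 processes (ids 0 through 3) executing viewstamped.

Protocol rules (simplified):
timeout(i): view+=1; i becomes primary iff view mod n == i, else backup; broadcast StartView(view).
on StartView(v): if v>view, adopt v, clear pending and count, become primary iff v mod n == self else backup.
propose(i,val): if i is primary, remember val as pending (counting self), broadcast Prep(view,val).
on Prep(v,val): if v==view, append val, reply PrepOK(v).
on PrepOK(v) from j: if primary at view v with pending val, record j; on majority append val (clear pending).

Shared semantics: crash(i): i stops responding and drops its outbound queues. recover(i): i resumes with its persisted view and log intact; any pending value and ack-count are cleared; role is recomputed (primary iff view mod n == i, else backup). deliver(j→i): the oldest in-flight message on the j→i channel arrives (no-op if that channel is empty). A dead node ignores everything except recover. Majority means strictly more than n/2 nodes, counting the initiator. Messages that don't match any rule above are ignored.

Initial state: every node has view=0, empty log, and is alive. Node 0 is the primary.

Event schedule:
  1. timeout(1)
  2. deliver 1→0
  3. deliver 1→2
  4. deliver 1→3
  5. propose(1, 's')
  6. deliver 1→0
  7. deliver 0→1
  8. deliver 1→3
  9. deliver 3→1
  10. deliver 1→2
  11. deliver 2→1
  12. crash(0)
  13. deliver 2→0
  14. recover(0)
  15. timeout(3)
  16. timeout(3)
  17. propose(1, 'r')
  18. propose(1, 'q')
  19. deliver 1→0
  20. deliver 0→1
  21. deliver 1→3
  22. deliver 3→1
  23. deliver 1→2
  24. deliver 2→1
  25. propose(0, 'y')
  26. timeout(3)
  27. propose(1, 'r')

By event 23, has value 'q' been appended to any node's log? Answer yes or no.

step 1 timeout(1): 1={prim,v=1,log=-}
step 2 deliver 1→0: 0={back,v=1,log=-}
step 3 deliver 1→2: 2={back,v=1,log=-}
step 4 deliver 1→3: 3={back,v=1,log=-}
step 5 propose(1,'s'): —
step 6 deliver 1→0: 0={back,v=1,log=s}
step 7 deliver 0→1: —
step 8 deliver 1→3: 3={back,v=1,log=s}
step 9 deliver 3→1: 1={prim,v=1,log=s}
step 10 deliver 1→2: 2={back,v=1,log=s}
step 11 deliver 2→1: —
step 12 crash(0): 0={✗back,v=1,log=s}
step 13 deliver 2→0: —
step 14 recover(0): 0={back,v=1,log=s}
step 15 timeout(3): 3={back,v=2,log=s}
step 16 timeout(3): 3={prim,v=3,log=s}
step 17 propose(1,'r'): —
step 18 propose(1,'q'): —
step 19 deliver 1→0: 0={back,v=1,log=s,r}
step 20 deliver 0→1: —
step 21 deliver 1→3: —
step 22 deliver 3→1: 1={back,v=2,log=s}
step 23 deliver 1→2: 2={back,v=1,log=s,r}

no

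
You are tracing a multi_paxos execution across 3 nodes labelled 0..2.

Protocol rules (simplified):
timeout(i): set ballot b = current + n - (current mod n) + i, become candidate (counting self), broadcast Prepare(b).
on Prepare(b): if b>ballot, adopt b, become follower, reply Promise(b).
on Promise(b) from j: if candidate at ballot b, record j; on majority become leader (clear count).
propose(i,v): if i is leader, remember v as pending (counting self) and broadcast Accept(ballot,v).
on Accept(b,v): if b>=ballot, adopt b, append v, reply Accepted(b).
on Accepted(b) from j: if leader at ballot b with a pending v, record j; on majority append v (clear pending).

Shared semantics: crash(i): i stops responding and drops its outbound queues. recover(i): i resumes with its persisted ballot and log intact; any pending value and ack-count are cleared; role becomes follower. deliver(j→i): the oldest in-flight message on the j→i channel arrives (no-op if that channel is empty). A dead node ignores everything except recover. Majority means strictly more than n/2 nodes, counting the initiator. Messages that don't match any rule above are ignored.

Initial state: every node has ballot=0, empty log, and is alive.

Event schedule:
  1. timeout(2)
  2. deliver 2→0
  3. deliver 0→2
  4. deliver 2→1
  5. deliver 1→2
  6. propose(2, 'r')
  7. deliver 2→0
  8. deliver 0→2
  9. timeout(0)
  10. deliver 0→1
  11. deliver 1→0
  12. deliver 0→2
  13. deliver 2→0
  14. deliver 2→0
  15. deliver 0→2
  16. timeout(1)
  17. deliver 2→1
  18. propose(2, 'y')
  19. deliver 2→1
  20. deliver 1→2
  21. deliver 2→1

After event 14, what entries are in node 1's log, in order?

empty

[1] timeout(2) → N2(cand b5 [-])
[2] deliver 2→0 → N0(foll b5 [-])
[3] deliver 0→2 → N2(lead b5 [-])
[4] deliver 2→1 → N1(foll b5 [-])
[5] deliver 1→2 → ∅
[6] propose(2,'r') → ∅
[7] deliver 2→0 → N0(foll b5 [r])
[8] deliver 0→2 → N2(lead b5 [r])
[9] timeout(0) → N0(cand b6 [r])
[10] deliver 0→1 → N1(foll b6 [-])
[11] deliver 1→0 → N0(lead b6 [r])
[12] deliver 0→2 → N2(foll b6 [r])
[13] deliver 2→0 → ∅
[14] deliver 2→0 → ∅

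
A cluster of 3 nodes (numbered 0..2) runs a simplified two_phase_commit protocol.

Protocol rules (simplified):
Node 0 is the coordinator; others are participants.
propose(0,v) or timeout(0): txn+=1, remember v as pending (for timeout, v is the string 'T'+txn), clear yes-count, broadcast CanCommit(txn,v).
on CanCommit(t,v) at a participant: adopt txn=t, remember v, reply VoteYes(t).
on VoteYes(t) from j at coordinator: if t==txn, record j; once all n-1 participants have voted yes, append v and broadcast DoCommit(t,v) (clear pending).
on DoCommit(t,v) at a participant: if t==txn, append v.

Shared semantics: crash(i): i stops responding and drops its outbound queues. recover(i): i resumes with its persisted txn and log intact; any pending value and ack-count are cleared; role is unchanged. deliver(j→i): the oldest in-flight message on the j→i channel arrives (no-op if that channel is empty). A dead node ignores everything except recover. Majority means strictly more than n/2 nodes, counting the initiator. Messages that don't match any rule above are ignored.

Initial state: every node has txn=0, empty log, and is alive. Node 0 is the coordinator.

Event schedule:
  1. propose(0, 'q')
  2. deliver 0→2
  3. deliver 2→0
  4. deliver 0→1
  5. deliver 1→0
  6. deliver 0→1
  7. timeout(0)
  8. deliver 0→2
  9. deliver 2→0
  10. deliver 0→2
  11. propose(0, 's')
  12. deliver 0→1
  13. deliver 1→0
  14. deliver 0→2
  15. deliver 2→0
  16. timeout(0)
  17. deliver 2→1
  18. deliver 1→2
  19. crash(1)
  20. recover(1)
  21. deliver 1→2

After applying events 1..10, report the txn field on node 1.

1

e1 propose(0,'q'): 0[coor,t=1,-]
e2 deliver 0→2: 2[part,t=1,-]
e3 deliver 2→0: ·
e4 deliver 0→1: 1[part,t=1,-]
e5 deliver 1→0: 0[coor,t=1,q]
e6 deliver 0→1: 1[part,t=1,q]
e7 timeout(0): 0[coor,t=2,q]
e8 deliver 0→2: 2[part,t=1,q]
e9 deliver 2→0: ·
e10 deliver 0→2: 2[part,t=2,q]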